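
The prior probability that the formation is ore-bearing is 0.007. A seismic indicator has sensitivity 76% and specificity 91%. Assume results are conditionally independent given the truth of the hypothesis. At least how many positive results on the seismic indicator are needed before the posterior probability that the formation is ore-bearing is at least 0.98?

5

Prior odds = 0.007/0.993 = 7/993.
False-positive rate = 1 − 0.91 = 0.09; likelihood ratio of a positive = 0.76/0.09 = 76/9.
Target odds: 0.98 ÷ 0.02 = 49.
Need (7/993) × (76/9)ⁿ ≥ 49, i.e. (76/9)ⁿ ≥ 6951.
(76/9)⁴ = 33362176/6561 falls short of 6951 but (76/9)⁵ ≈42939.3 reaches it, so n = 5.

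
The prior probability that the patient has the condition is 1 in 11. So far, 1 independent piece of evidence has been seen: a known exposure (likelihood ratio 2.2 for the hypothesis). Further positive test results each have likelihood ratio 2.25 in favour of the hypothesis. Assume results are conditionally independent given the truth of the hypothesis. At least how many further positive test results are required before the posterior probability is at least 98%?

7

Prior odds = (1/11)/(10/11) = 0.1.
Bayes factor of the evidence already in hand = 2.2.
Odds after that evidence = 0.1 × 2.2 = 0.22.
Target odds = 0.98/0.02 = 49.
Need 2.25ⁿ ≥ 49 ÷ 0.22 = 2450/11.
2.25⁶ = 531441/4096 falls short of 2450/11 but 2.25⁷ = 4782969/16384 reaches it, so n = 7.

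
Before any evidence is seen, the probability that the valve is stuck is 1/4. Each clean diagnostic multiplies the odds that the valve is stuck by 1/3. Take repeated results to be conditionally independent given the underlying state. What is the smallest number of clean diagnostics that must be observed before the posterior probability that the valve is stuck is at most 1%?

4

Prior odds = 0.25/0.75 = 1/3.
Likelihood ratio per clean diagnostic = 1/3.
Target posterior odds = 0.01/0.99 = 1/99.
Require (1/3)ⁿ ≤ 1/99 ÷ (1/3) = 1/33.
(1/3)³ = 1/27 is still above 1/33 but (1/3)⁴ = 1/81 is at or below it, so n = 4.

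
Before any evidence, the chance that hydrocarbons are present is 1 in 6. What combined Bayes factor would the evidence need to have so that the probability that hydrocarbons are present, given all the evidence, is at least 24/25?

Prior odds = (1/6)/(5/6) = 0.2.
Target odds = 0.96/0.04 = 24.
Required Bayes factor = 24 ÷ 0.2 = 120.

120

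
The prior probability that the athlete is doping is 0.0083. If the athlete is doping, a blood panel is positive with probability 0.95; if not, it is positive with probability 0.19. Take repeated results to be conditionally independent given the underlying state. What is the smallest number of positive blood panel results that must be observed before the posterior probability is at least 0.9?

5

Prior odds = 0.0083/0.9917 = 83/9917.
Likelihood ratio of a positive = 0.95/0.19 = 5.
Target odds: 0.9 ÷ 0.1 = 9.
Need (83/9917) × 5ⁿ ≥ 9, i.e. 5ⁿ ≥ 89253/83.
5⁴ = 625 falls short of 89253/83 but 5⁵ = 3125 reaches it, so n = 5.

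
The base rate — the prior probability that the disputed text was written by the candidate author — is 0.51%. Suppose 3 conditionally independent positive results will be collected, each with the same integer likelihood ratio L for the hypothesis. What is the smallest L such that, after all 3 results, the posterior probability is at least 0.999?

58

Prior odds = 0.0051/0.9949 = 51/9949.
Target odds = 0.999/0.001 = 999.
Need L³ ≥ 999 ÷ (51/9949) = 3313017/17.
57³ = 185193 < 3313017/17 ≤ 195112 = 58³, so L = 58.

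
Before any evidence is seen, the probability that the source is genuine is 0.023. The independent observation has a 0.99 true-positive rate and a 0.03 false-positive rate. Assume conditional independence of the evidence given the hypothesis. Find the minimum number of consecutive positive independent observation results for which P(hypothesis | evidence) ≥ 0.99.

3

Prior odds = 0.023/0.977 = 23/977.
Likelihood ratio of a positive result = 0.99/0.03 = 33.
Target posterior odds = 0.99/0.01 = 99.
Require 33ⁿ ≥ 99 ÷ (23/977) = 96723/23.
33² = 1089 falls short of 96723/23 but 33³ = 35937 reaches it, so n = 3.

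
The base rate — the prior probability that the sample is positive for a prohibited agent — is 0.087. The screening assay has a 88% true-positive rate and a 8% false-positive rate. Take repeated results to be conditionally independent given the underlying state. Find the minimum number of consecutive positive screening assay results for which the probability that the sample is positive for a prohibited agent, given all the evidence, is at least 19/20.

3

Prior odds = 0.087/0.913 = 87/913.
Likelihood ratio of a positive result = 0.88/0.08 = 11.
Target posterior odds = 0.95/0.05 = 19.
Require 11ⁿ ≥ 19 ÷ (87/913) = 17347/87.
11² = 121 falls short of 17347/87 but 11³ = 1331 reaches it, so n = 3.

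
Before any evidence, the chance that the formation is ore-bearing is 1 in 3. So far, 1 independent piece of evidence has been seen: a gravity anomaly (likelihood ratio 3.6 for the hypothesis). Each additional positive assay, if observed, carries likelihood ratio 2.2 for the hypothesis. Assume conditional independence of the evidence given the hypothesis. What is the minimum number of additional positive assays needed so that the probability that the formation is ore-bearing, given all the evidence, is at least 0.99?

Prior odds = (1/3)/(2/3) = 0.5.
Bayes factor of the evidence already in hand = 3.6.
Odds after that evidence = 0.5 × 3.6 = 1.8.
Target odds = 0.99/0.01 = 99.
Need 2.2ⁿ ≥ 99 ÷ 1.8 = 55.
2.2⁵ = 51.53632 falls short of 55 but 2.2⁶ = 1771561/15625 reaches it, so n = 6.

6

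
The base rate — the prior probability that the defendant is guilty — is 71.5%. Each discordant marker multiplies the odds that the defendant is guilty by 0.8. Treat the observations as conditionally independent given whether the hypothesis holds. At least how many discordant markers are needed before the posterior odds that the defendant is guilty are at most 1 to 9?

Prior odds: 0.715 ÷ 0.285 = 143/57.
Likelihood ratio per discordant marker = 0.8.
Target odds = 1/9.
Require 0.8ⁿ ≤ 1/9 ÷ (143/57) = 19/429.
0.8¹³ ≈0.0549756 is still above 19/429 but 0.8¹⁴ ≈0.0439805 is at or below it, so n = 14.

14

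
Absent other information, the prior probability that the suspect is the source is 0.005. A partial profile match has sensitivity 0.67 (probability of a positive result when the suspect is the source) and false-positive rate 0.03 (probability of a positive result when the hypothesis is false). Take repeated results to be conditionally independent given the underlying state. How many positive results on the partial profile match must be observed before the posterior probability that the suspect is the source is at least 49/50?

3

Prior odds: 0.005 ÷ 0.995 = 1/199.
Likelihood ratio of a positive result = 0.67/0.03 = 67/3.
Target odds: 0.98 ÷ 0.02 = 49.
Need (1/199) × (67/3)ⁿ ≥ 49, i.e. (67/3)ⁿ ≥ 9751.
(67/3)² = 4489/9 falls short of 9751 but (67/3)³ = 300763/27 reaches it, so n = 3.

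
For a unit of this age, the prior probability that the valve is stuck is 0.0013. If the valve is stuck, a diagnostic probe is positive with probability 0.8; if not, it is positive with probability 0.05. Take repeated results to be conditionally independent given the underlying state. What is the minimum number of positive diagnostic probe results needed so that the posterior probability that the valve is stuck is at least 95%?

4

Prior odds: 0.0013 ÷ 0.9987 = 13/9987.
Likelihood ratio of a positive = 0.8/0.05 = 16.
Target posterior odds = 0.95/0.05 = 19.
Need (13/9987) × 16ⁿ ≥ 19, i.e. 16ⁿ ≥ 189753/13.
16³ = 4096 falls short of 189753/13 but 16⁴ = 65536 reaches it, so n = 4.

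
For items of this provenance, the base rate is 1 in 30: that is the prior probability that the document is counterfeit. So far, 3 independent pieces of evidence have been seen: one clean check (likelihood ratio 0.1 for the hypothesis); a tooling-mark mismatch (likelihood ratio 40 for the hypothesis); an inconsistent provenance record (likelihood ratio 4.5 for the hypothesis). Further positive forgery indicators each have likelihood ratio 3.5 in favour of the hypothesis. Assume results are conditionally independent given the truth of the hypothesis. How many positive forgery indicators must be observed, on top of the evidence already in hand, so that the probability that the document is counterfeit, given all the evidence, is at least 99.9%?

6

Prior odds = (1/30)/(29/30) = 1/29.
Combined Bayes factor of the evidence already in hand = 0.1 × 40 × 4.5 = 18.
Odds after that evidence = (1/29) × 18 = 18/29.
Target odds = 0.999/0.001 = 999.
Need 3.5ⁿ ≥ 999 ÷ (18/29) = 1609.5.
3.5⁵ = 525.21875 falls short of 1609.5 but 3.5⁶ = 1838.265625 reaches it, so n = 6.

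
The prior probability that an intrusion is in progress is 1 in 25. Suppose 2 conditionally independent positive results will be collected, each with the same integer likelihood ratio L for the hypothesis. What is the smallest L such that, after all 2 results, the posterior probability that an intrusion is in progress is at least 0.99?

49

Prior odds = 0.04/0.96 = 1/24.
Target odds = 0.99/0.01 = 99.
Need L² ≥ 99 ÷ (1/24) = 2376.
48² = 2304 < 2376 ≤ 2401 = 49², so L = 49.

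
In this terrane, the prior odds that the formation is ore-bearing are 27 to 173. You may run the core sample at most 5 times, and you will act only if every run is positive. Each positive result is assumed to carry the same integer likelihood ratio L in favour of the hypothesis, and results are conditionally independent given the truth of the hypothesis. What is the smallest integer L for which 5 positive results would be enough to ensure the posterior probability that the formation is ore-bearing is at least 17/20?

3

Prior odds = 27/173.
Target odds = 0.85/0.15 = 17/3.
Need L⁵ ≥ 17/3 ÷ (27/173) = 2941/81.
2⁵ = 32 < 2941/81 ≤ 243 = 3⁵, so L = 3.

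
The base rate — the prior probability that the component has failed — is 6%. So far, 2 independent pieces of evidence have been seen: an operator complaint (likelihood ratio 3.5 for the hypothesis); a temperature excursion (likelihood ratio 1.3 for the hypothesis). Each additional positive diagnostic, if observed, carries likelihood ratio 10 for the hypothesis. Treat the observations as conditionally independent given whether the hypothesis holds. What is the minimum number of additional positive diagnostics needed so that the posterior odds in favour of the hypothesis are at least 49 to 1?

3

Prior odds = 0.06/0.94 = 3/47.
Combined Bayes factor of the evidence already in hand = 3.5 × 1.3 = 4.55.
Odds after that evidence = (3/47) × 4.55 = 273/940.
Target odds = 49.
Need 10ⁿ ≥ 49 ÷ (273/940) = 6580/39.
10² = 100 falls short of 6580/39 but 10³ = 1000 reaches it, so n = 3.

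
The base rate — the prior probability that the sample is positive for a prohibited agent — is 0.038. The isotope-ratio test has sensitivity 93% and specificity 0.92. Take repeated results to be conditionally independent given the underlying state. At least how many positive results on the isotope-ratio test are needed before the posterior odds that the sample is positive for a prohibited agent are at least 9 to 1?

3

Prior odds = 0.038/0.962 = 19/481.
False-positive rate = 1 − 0.92 = 0.08; likelihood ratio of a positive = 0.93/0.08 = 11.625.
Target odds = 9.
Need (19/481) × 11.625ⁿ ≥ 9, i.e. 11.625ⁿ ≥ 4329/19.
11.625² = 135.140625 falls short of 4329/19 but 11.625³ = 804357/512 reaches it, so n = 3.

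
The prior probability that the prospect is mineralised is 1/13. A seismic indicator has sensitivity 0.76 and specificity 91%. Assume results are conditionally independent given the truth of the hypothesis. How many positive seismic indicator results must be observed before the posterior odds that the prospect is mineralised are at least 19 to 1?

Prior odds = (1/13)/(12/13) = 1/12.
False-positive rate = 1 − 0.91 = 0.09; likelihood ratio of a positive = 0.76/0.09 = 76/9.
Target odds = 19.
Require (76/9)ⁿ ≥ 19 ÷ (1/12) = 228.
(76/9)² = 5776/81 falls short of 228 but (76/9)³ = 438976/729 reaches it, so n = 3.

3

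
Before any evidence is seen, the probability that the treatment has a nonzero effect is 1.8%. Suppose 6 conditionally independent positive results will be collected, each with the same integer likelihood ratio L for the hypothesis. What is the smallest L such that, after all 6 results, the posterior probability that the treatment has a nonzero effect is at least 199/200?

5

Prior odds = 0.018/0.982 = 9/491.
Target odds = 0.995/0.005 = 199.
Need L⁶ ≥ 199 ÷ (9/491) = 97709/9.
4⁶ = 4096 < 97709/9 ≤ 15625 = 5⁶, so L = 5.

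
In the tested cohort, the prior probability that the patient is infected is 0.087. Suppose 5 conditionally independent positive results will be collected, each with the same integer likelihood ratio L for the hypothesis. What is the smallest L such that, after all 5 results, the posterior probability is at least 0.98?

Prior odds = 0.087/0.913 = 87/913.
Target odds = 0.98/0.02 = 49.
Need L⁵ ≥ 49 ÷ (87/913) = 44737/87.
3⁵ = 243 < 44737/87 ≤ 1024 = 4⁵, so L = 4.

4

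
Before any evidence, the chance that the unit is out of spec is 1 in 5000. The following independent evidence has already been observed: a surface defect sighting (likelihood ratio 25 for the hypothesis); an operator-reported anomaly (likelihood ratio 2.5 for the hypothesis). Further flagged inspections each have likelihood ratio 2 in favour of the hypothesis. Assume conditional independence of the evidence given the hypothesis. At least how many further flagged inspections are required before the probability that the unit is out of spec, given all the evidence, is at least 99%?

13

Prior odds = 0.0002/0.9998 = 1/4999.
Combined Bayes factor of the evidence already in hand = 25 × 2.5 = 62.5.
Odds after that evidence = (1/4999) × 62.5 = 125/9998.
Target odds = 0.99/0.01 = 99.
Need 2ⁿ ≥ 99 ÷ (125/9998) = 7918.416.
2¹² = 4096 falls short of 7918.416 but 2¹³ = 8192 reaches it, so n = 13.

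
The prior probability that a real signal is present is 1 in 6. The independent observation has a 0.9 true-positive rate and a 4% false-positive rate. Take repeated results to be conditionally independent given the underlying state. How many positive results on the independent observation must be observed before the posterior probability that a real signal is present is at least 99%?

Prior odds = (1/6)/(5/6) = 0.2.
Likelihood ratio of a positive result = 0.9/0.04 = 22.5.
Target posterior odds = 0.99/0.01 = 99.
Require 22.5ⁿ ≥ 99 ÷ 0.2 = 495.
22.5¹ = 22.5 falls short of 495 but 22.5² = 506.25 reaches it, so n = 2.

2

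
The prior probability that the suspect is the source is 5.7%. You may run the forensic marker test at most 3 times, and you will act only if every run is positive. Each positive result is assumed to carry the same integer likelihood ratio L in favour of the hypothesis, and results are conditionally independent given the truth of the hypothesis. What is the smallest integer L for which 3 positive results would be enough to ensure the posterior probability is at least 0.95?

7

Prior odds = 0.057/0.943 = 57/943.
Target odds = 0.95/0.05 = 19.
Need L³ ≥ 19 ÷ (57/943) = 943/3.
6³ = 216 < 943/3 ≤ 343 = 7³, so L = 7.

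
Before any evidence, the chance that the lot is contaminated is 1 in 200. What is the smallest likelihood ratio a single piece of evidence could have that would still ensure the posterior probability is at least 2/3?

398

Prior odds = 0.005/0.995 = 1/199.
Target odds = (2/3)/(1/3) = 2.
Required Bayes factor = 2 ÷ (1/199) = 398.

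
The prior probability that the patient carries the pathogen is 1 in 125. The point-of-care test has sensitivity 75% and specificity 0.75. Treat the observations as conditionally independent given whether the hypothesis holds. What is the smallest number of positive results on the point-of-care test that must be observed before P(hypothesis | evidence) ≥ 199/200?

Prior odds = 0.008/0.992 = 1/124.
False-positive rate = 1 − 0.75 = 0.25; likelihood ratio of a positive = 0.75/0.25 = 3.
Target posterior odds = 0.995/0.005 = 199.
Need (1/124) × 3ⁿ ≥ 199, i.e. 3ⁿ ≥ 24676.
3⁹ = 19683 falls short of 24676 but 3¹⁰ = 59049 reaches it, so n = 10.

10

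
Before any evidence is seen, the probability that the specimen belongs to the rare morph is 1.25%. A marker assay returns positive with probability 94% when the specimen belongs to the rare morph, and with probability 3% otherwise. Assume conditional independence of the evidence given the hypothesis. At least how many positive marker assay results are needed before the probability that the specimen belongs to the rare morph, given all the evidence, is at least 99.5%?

3

Prior odds = 0.0125/0.9875 = 1/79.
Likelihood ratio of a positive result = 0.94/0.03 = 94/3.
Target posterior odds = 0.995/0.005 = 199.
Need (1/79) × (94/3)ⁿ ≥ 199, i.e. (94/3)ⁿ ≥ 15721.
(94/3)² = 8836/9 falls short of 15721 but (94/3)³ = 830584/27 reaches it, so n = 3.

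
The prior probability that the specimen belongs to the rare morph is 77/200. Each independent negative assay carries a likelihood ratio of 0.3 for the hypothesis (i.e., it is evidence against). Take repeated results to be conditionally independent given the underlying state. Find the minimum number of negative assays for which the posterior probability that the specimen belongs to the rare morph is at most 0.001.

6

Prior odds = 0.385/0.615 = 77/123.
Likelihood ratio per negative assay = 0.3.
Target posterior odds = 0.001/0.999 = 1/999.
Need (77/123) × 0.3ⁿ ≤ 1/999, i.e. 0.3ⁿ ≤ 41/25641.
0.3⁵ = 243/100000 is still above 41/25641 but 0.3⁶ = 729/1000000 is at or below it, so n = 6.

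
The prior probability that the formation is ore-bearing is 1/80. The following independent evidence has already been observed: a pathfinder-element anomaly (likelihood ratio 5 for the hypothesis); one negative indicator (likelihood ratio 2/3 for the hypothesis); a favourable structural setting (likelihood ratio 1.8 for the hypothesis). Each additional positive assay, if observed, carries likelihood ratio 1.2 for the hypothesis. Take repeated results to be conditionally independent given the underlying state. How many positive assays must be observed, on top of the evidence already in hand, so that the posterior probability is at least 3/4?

21

Prior odds = 0.0125/0.9875 = 1/79.
Combined Bayes factor of the evidence already in hand = 5 × (2/3) × 1.8 = 6.
Odds after that evidence = (1/79) × 6 = 6/79.
Target odds = 0.75/0.25 = 3.
Need 1.2ⁿ ≥ 3 ÷ (6/79) = 39.5.
1.2²⁰ ≈38.3376 falls short of 39.5 but 1.2²¹ ≈46.0051 reaches it, so n = 21.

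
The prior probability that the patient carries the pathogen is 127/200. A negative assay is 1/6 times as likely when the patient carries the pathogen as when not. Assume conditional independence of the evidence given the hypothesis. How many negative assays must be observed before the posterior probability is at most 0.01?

Prior odds = 0.635/0.365 = 127/73.
Likelihood ratio per negative assay = 1/6.
Target odds: 0.01 ÷ 0.99 = 1/99.
Require (1/6)ⁿ ≤ 1/99 ÷ (127/73) = 73/12573.
(1/6)² = 1/36 is still above 73/12573 but (1/6)³ = 1/216 is at or below it, so n = 3.

3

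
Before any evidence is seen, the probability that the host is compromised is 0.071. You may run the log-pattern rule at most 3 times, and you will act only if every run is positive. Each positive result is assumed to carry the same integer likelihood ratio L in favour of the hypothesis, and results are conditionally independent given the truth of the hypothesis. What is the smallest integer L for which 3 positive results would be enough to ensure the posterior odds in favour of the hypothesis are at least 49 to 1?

9

Prior odds = 0.071/0.929 = 71/929.
Target odds = 49.
Need L³ ≥ 49 ÷ (71/929) = 45521/71.
8³ = 512 < 45521/71 ≤ 729 = 9³, so L = 9.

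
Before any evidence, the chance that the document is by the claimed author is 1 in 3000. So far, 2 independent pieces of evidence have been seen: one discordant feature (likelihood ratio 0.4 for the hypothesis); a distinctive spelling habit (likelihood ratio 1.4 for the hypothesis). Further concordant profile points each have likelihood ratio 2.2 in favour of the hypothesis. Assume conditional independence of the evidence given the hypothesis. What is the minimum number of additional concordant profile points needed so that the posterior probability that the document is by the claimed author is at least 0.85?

14

Prior odds = (1/3000)/(2999/3000) = 1/2999.
Combined Bayes factor of the evidence already in hand = 0.4 × 1.4 = 0.56.
Odds after that evidence = (1/2999) × 0.56 = 14/74975.
Target odds = 0.85/0.15 = 17/3.
Need 2.2ⁿ ≥ 17/3 ÷ (14/74975) = 1274575/42.
2.2¹³ ≈28281 falls short of 1274575/42 but 2.2¹⁴ ≈62218.2 reaches it, so n = 14.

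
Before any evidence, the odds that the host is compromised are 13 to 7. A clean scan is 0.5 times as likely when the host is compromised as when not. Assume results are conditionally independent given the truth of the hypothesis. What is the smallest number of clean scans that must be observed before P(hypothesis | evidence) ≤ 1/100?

Prior odds = 13/7.
Likelihood ratio per clean scan = 0.5.
Target posterior odds = 0.01/0.99 = 1/99.
Require 0.5ⁿ ≤ 1/99 ÷ (13/7) = 7/1287.
0.5⁷ = 0.0078125 is still above 7/1287 but 0.5⁸ = 0.00390625 is at or below it, so n = 8.

8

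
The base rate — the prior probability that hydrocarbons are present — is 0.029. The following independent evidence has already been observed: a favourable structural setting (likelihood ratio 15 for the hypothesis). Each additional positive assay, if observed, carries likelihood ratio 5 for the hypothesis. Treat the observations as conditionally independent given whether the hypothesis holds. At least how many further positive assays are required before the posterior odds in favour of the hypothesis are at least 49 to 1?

3

Prior odds = 0.029/0.971 = 29/971.
Bayes factor of the evidence already in hand = 15.
Odds after that evidence = (29/971) × 15 = 435/971.
Target odds = 49.
Need 5ⁿ ≥ 49 ÷ (435/971) = 47579/435.
5² = 25 falls short of 47579/435 but 5³ = 125 reaches it, so n = 3.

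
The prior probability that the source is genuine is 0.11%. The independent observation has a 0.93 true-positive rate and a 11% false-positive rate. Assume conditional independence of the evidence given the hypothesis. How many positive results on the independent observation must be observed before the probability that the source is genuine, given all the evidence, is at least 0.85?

Prior odds = 0.0011/0.9989 = 11/9989.
Likelihood ratio of a positive result = 0.93/0.11 = 93/11.
Target odds: 0.85 ÷ 0.15 = 17/3.
Require (93/11)ⁿ ≥ 17/3 ÷ (11/9989) = 169813/33.
(93/11)⁴ = 74805201/14641 falls short of 169813/33 but (93/11)⁵ ≈43196.8 reaches it, so n = 5.

5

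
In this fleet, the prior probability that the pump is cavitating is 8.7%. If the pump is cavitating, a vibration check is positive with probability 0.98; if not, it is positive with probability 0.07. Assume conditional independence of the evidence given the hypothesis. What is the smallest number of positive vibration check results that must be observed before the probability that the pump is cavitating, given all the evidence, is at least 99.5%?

3

Prior odds: 0.087 ÷ 0.913 = 87/913.
Likelihood ratio of a positive = 0.98/0.07 = 14.
Target odds: 0.995 ÷ 0.005 = 199.
Require 14ⁿ ≥ 199 ÷ (87/913) = 181687/87.
14² = 196 falls short of 181687/87 but 14³ = 2744 reaches it, so n = 3.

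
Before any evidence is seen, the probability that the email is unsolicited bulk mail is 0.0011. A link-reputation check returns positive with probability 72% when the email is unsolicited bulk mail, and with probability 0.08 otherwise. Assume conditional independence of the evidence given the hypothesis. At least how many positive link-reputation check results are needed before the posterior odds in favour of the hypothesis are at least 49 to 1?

Prior odds: 0.0011 ÷ 0.9989 = 11/9989.
Likelihood ratio of a positive result = 0.72/0.08 = 9.
Target odds = 49.
Require 9ⁿ ≥ 49 ÷ (11/9989) = 489461/11.
9⁴ = 6561 falls short of 489461/11 but 9⁵ = 59049 reaches it, so n = 5.

5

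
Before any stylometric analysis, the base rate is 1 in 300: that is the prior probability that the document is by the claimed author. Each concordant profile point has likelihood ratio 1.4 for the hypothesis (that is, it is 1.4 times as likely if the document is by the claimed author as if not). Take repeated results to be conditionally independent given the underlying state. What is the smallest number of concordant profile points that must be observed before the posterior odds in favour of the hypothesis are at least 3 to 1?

Prior odds = (1/300)/(299/300) = 1/299.
Likelihood ratio per concordant profile point = 1.4.
Target odds = 3.
Need (1/299) × 1.4ⁿ ≥ 3, i.e. 1.4ⁿ ≥ 897.
1.4²⁰ ≈836.683 falls short of 897 but 1.4²¹ ≈1171.36 reaches it, so n = 21.

21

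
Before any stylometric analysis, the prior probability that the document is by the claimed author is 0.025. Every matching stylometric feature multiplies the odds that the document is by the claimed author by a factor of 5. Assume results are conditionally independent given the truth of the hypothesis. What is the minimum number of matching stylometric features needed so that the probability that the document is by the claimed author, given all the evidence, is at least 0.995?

Prior odds: 0.025 ÷ 0.975 = 1/39.
Likelihood ratio per matching stylometric feature = 5.
Target odds: 0.995 ÷ 0.005 = 199.
Need (1/39) × 5ⁿ ≥ 199, i.e. 5ⁿ ≥ 7761.
5⁵ = 3125 falls short of 7761 but 5⁶ = 15625 reaches it, so n = 6.

6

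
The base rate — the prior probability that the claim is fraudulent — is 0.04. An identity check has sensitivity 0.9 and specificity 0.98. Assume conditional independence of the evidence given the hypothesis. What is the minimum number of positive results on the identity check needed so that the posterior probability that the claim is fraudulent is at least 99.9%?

Prior odds = 0.04/0.96 = 1/24.
False-positive rate = 1 − 0.98 = 0.02; likelihood ratio of a positive = 0.9/0.02 = 45.
Target posterior odds = 0.999/0.001 = 999.
Require 45ⁿ ≥ 999 ÷ (1/24) = 23976.
45² = 2025 falls short of 23976 but 45³ = 91125 reaches it, so n = 3.

3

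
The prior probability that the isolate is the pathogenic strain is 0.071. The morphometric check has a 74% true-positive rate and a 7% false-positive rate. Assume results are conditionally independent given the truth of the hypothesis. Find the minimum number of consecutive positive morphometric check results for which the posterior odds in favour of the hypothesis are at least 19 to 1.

Prior odds = 0.071/0.929 = 71/929.
Likelihood ratio of a positive result = 0.74/0.07 = 74/7.
Target odds = 19.
Require (74/7)ⁿ ≥ 19 ÷ (71/929) = 17651/71.
(74/7)² = 5476/49 falls short of 17651/71 but (74/7)³ = 405224/343 reaches it, so n = 3.

3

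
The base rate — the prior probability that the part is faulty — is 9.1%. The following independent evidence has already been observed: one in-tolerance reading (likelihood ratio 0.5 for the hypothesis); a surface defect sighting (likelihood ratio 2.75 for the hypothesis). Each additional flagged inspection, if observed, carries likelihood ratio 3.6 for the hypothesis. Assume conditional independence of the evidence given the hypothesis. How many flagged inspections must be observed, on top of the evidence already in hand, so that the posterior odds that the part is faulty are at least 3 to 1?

Prior odds = 0.091/0.909 = 91/909.
Combined Bayes factor of the evidence already in hand = 0.5 × 2.75 = 1.375.
Odds after that evidence = (91/909) × 1.375 = 1001/7272.
Target odds = 3.
Need 3.6ⁿ ≥ 3 ÷ (1001/7272) = 21816/1001.
3.6² = 12.96 falls short of 21816/1001 but 3.6³ = 46.656 reaches it, so n = 3.

3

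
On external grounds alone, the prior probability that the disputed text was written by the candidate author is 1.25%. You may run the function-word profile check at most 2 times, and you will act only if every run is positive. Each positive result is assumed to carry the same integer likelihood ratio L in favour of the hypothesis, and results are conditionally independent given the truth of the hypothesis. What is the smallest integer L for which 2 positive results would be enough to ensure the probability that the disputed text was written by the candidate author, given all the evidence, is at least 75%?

Prior odds = 0.0125/0.9875 = 1/79.
Target odds = 0.75/0.25 = 3.
Need L² ≥ 3 ÷ (1/79) = 237.
15² = 225 < 237 ≤ 256 = 16², so L = 16.

16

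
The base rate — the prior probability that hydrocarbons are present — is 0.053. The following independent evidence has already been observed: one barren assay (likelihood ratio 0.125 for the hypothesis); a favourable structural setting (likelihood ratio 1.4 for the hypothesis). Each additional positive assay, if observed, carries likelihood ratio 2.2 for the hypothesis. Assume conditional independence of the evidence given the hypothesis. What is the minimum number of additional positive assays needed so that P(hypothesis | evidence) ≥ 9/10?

Prior odds = 0.053/0.947 = 53/947.
Combined Bayes factor of the evidence already in hand = 0.125 × 1.4 = 0.175.
Odds after that evidence = (53/947) × 0.175 = 371/37880.
Target odds = 0.9/0.1 = 9.
Need 2.2ⁿ ≥ 9 ÷ (371/37880) = 340920/371.
2.2⁸ = 214358881/390625 falls short of 340920/371 but 2.2⁹ ≈1207.27 reaches it, so n = 9.

9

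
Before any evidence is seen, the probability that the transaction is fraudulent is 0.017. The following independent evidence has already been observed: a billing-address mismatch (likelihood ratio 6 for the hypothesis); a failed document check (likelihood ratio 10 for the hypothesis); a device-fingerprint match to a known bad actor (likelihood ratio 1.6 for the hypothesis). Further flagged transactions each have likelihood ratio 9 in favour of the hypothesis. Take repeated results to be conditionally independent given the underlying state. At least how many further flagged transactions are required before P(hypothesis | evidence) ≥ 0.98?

2

Prior odds = 0.017/0.983 = 17/983.
Combined Bayes factor of the evidence already in hand = 6 × 10 × 1.6 = 96.
Odds after that evidence = (17/983) × 96 = 1632/983.
Target odds = 0.98/0.02 = 49.
Need 9ⁿ ≥ 49 ÷ (1632/983) = 48167/1632.
9¹ = 9 falls short of 48167/1632 but 9² = 81 reaches it, so n = 2.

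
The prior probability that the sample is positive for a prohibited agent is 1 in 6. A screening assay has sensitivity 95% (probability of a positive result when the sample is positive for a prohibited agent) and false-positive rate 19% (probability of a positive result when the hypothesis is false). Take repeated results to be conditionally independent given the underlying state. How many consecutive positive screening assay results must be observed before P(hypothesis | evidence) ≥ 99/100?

Prior odds: (1/6) ÷ (5/6) = 0.2.
Likelihood ratio of a positive result = 0.95/0.19 = 5.
Target posterior odds = 0.99/0.01 = 99.
Require 5ⁿ ≥ 99 ÷ 0.2 = 495.
5³ = 125 falls short of 495 but 5⁴ = 625 reaches it, so n = 4.

4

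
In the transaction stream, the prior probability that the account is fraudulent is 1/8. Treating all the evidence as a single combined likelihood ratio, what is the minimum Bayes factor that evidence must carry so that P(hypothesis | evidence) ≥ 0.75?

21

Prior odds = 0.125/0.875 = 1/7.
Target odds = 0.75/0.25 = 3.
Required Bayes factor = 3 ÷ (1/7) = 21.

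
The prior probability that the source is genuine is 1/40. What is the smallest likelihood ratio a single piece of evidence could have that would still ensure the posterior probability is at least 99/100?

Prior odds = 0.025/0.975 = 1/39.
Target odds = 0.99/0.01 = 99.
Required Bayes factor = 99 ÷ (1/39) = 3861.

3861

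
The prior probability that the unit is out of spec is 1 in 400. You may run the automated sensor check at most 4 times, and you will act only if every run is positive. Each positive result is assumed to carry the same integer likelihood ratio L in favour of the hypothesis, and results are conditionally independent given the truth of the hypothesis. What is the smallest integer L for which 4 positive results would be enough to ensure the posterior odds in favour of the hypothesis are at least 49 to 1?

Prior odds = 0.0025/0.9975 = 1/399.
Target odds = 49.
Need L⁴ ≥ 49 ÷ (1/399) = 19551.
11⁴ = 14641 < 19551 ≤ 20736 = 12⁴, so L = 12.

12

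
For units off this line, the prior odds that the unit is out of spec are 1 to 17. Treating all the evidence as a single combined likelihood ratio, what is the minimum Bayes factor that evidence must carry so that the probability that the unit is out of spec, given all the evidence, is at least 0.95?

323

Prior odds = 1/17.
Target odds = 0.95/0.05 = 19.
Required Bayes factor = 19 ÷ (1/17) = 323.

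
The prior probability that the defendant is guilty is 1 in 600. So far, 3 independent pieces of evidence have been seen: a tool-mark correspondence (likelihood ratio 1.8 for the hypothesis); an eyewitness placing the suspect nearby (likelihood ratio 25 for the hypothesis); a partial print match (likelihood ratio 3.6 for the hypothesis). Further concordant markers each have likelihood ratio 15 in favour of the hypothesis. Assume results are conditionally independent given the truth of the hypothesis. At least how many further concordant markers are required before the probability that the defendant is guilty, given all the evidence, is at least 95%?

Prior odds = (1/600)/(599/600) = 1/599.
Combined Bayes factor of the evidence already in hand = 1.8 × 25 × 3.6 = 162.
Odds after that evidence = (1/599) × 162 = 162/599.
Target odds = 0.95/0.05 = 19.
Need 15ⁿ ≥ 19 ÷ (162/599) = 11381/162.
15¹ = 15 falls short of 11381/162 but 15² = 225 reaches it, so n = 2.

2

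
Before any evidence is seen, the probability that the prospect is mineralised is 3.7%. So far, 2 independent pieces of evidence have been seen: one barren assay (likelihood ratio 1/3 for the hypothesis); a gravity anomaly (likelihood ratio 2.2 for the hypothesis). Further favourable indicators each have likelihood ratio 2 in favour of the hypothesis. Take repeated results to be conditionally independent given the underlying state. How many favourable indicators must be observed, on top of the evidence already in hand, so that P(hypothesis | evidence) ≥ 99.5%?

Prior odds = 0.037/0.963 = 37/963.
Combined Bayes factor of the evidence already in hand = (1/3) × 2.2 = 11/15.
Odds after that evidence = (37/963) × 11/15 = 407/14445.
Target odds = 0.995/0.005 = 199.
Need 2ⁿ ≥ 199 ÷ (407/14445) = 2874555/407.
2¹² = 4096 falls short of 2874555/407 but 2¹³ = 8192 reaches it, so n = 13.

13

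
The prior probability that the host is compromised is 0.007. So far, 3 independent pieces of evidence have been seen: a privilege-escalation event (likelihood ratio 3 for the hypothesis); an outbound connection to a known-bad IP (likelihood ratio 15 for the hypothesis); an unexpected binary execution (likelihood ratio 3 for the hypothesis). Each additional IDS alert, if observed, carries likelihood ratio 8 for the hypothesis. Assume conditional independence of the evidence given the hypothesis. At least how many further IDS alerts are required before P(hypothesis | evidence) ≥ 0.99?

3

Prior odds = 0.007/0.993 = 7/993.
Combined Bayes factor of the evidence already in hand = 3 × 15 × 3 = 135.
Odds after that evidence = (7/993) × 135 = 315/331.
Target odds = 0.99/0.01 = 99.
Need 8ⁿ ≥ 99 ÷ (315/331) = 3641/35.
8² = 64 falls short of 3641/35 but 8³ = 512 reaches it, so n = 3.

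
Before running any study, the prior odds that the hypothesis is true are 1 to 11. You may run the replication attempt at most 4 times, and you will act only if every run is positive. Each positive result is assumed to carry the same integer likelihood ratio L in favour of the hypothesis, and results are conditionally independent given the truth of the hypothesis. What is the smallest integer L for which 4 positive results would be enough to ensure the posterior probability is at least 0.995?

Prior odds = 1/11.
Target odds = 0.995/0.005 = 199.
Need L⁴ ≥ 199 ÷ (1/11) = 2189.
6⁴ = 1296 < 2189 ≤ 2401 = 7⁴, so L = 7.

7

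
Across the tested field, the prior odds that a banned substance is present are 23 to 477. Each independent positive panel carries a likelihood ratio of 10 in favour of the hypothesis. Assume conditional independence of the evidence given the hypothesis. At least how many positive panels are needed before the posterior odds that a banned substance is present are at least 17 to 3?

Prior odds = 23/477.
Likelihood ratio per positive panel = 10.
Target odds = 17/3.
Need (23/477) × 10ⁿ ≥ 17/3, i.e. 10ⁿ ≥ 2703/23.
10² = 100 falls short of 2703/23 but 10³ = 1000 reaches it, so n = 3.

3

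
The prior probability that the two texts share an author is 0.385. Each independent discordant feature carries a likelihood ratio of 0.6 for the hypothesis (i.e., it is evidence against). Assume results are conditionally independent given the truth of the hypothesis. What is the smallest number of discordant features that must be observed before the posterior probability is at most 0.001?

Prior odds: 0.385 ÷ 0.615 = 77/123.
Likelihood ratio per discordant feature = 0.6.
Target posterior odds = 0.001/0.999 = 1/999.
Need (77/123) × 0.6ⁿ ≤ 1/999, i.e. 0.6ⁿ ≤ 41/25641.
0.6¹² = 531441/244140625 is still above 41/25641 but 0.6¹³ ≈0.00130607 is at or below it, so n = 13.

13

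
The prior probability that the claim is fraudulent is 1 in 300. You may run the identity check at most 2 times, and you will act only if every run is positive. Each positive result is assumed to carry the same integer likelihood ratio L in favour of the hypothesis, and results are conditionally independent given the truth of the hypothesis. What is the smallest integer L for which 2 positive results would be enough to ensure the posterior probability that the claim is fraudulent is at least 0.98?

Prior odds = (1/300)/(299/300) = 1/299.
Target odds = 0.98/0.02 = 49.
Need L² ≥ 49 ÷ (1/299) = 14651.
121² = 14641 < 14651 ≤ 14884 = 122², so L = 122.

122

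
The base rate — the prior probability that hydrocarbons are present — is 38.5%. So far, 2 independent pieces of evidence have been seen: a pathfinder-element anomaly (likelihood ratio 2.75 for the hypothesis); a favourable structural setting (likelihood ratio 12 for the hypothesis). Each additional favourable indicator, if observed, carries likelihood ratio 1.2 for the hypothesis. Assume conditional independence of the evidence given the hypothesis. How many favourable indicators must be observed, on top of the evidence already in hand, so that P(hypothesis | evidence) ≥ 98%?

Prior odds = 0.385/0.615 = 77/123.
Combined Bayes factor of the evidence already in hand = 2.75 × 12 = 33.
Odds after that evidence = (77/123) × 33 = 847/41.
Target odds = 0.98/0.02 = 49.
Need 1.2ⁿ ≥ 49 ÷ (847/41) = 287/121.
1.2⁴ = 2.0736 falls short of 287/121 but 1.2⁵ = 2.48832 reaches it, so n = 5.

5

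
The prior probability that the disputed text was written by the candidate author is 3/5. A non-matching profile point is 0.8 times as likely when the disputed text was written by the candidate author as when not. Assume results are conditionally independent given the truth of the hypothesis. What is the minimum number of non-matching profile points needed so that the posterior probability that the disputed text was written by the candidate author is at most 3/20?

10

Prior odds: 0.6 ÷ 0.4 = 1.5.
Likelihood ratio per non-matching profile point = 0.8.
Target odds: 0.15 ÷ 0.85 = 3/17.
Require 0.8ⁿ ≤ 3/17 ÷ 1.5 = 2/17.
0.8⁹ = 262144/1953125 is still above 2/17 but 0.8¹⁰ = 1048576/9765625 is at or below it, so n = 10.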